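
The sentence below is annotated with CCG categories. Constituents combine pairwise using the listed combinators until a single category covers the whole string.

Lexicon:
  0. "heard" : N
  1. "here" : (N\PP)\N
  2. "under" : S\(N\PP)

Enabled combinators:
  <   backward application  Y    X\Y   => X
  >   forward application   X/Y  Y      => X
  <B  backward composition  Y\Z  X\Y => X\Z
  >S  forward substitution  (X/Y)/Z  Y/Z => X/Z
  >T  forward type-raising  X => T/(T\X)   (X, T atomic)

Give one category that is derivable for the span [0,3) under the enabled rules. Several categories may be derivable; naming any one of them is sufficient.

[0,3] S   >
  [0,1] S/(S\N)   >T
    [0,1] "heard" : N
  [1,3] S\N   <B
    [1,2] "here" : (N\PP)\N
    [2,3] "under" : S\(N\PP)

S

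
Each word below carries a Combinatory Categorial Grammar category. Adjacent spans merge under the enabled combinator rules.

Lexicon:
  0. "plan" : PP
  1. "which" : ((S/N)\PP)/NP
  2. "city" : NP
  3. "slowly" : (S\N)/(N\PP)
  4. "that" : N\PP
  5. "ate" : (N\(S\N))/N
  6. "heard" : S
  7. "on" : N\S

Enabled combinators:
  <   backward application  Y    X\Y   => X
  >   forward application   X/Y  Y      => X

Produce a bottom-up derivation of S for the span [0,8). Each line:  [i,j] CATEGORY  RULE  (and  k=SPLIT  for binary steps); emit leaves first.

[0,1] PP  lex  "plan"
[1,2] ((S/N)\PP)/NP  lex  "which"
[2,3] NP  lex  "city"
[1,3] (S/N)\PP  >  k=2
[0,3] S/N  <  k=1
[3,4] (S\N)/(N\PP)  lex  "slowly"
[4,5] N\PP  lex  "that"
[3,5] S\N  >  k=4
[5,6] (N\(S\N))/N  lex  "ate"
[6,7] S  lex  "heard"
[7,8] N\S  lex  "on"
[6,8] N  <  k=7
[5,8] N\(S\N)  >  k=6
[3,8] N  <  k=5
[0,8] S  >  k=3

[0,8] S   >
  [0,3] S/N   <
    [0,1] "plan" : PP
    [1,3] (S/N)\PP   >
      [1,2] "which" : ((S/N)\PP)/NP
      [2,3] "city" : NP
  [3,8] N   <
    [3,5] S\N   >
      [3,4] "slowly" : (S\N)/(N\PP)
      [4,5] "that" : N\PP
    [5,8] N\(S\N)   >
      [5,6] "ate" : (N\(S\N))/N
      [6,8] N   <
        [6,7] "heard" : S
        [7,8] "on" : N\S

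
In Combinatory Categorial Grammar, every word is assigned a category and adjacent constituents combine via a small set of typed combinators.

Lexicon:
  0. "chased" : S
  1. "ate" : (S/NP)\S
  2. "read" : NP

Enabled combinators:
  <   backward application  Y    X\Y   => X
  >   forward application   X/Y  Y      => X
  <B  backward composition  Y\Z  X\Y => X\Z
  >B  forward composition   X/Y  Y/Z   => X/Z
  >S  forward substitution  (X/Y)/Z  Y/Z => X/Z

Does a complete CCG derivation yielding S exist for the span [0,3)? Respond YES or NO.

YES

[0,3] S   >
  [0,2] S/NP   <
    [0,1] "chased" : S
    [1,2] "ate" : (S/NP)\S
  [2,3] "read" : NP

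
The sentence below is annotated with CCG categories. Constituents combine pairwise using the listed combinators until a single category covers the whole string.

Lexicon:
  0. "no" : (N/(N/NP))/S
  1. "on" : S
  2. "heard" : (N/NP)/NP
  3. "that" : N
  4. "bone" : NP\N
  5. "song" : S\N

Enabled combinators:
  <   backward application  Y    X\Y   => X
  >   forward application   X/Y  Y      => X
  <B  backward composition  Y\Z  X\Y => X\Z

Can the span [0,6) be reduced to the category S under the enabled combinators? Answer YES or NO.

[0,6] S   <
  [0,5] N   >
    [0,2] N/(N/NP)   >
      [0,1] "no" : (N/(N/NP))/S
      [1,2] "on" : S
    [2,5] N/NP   >
      [2,3] "heard" : (N/NP)/NP
      [3,5] NP   <
        [3,4] "that" : N
        [4,5] "bone" : NP\N
  [5,6] "song" : S\N

YES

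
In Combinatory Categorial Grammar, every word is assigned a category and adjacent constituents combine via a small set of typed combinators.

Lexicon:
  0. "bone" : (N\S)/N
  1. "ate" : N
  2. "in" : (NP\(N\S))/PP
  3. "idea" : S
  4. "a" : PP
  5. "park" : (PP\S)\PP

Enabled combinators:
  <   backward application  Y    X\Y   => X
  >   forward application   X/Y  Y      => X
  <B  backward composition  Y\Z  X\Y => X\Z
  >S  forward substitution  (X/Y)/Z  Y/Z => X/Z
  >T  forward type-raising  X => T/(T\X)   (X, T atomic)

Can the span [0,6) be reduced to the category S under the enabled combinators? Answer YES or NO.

NO

(N\S)/N N (NP\(N\S))/PP S PP (PP\S)\PP
CKY chart[0,6] = {N/(N\NP), NP, NP/(NP\NP), PP/(PP\NP), S/(S\NP)}; S ∉ chart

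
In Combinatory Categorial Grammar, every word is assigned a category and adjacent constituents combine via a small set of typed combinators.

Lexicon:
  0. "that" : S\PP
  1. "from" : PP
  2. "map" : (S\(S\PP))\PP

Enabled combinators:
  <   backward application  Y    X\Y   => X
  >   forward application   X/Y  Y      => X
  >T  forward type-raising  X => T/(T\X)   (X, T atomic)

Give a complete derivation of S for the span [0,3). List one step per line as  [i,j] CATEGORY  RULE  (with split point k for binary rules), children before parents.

[0,1] S\PP  lex  "that"
[1,2] PP  lex  "from"
[2,3] (S\(S\PP))\PP  lex  "map"
[1,3] S\(S\PP)  <  k=2
[0,3] S  <  k=1

[0,3] S   <
  [0,1] "that" : S\PP
  [1,3] S\(S\PP)   <
    [1,2] "from" : PP
    [2,3] "map" : (S\(S\PP))\PP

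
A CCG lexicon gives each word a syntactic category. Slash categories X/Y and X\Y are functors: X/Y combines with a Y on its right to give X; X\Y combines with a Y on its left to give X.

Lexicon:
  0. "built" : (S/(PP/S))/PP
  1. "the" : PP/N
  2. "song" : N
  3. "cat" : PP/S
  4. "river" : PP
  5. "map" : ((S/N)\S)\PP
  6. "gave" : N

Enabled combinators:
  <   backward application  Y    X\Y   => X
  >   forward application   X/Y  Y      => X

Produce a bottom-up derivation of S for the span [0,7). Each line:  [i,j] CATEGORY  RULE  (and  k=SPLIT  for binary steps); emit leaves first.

[0,1] (S/(PP/S))/PP  lex  "built"
[1,2] PP/N  lex  "the"
[2,3] N  lex  "song"
[1,3] PP  >  k=2
[0,3] S/(PP/S)  >  k=1
[3,4] PP/S  lex  "cat"
[0,4] S  >  k=3
[4,5] PP  lex  "river"
[5,6] ((S/N)\S)\PP  lex  "map"
[4,6] (S/N)\S  <  k=5
[0,6] S/N  <  k=4
[6,7] N  lex  "gave"
[0,7] S  >  k=6

[0,7] S   >
  [0,6] S/N   <
    [0,4] S   >
      [0,3] S/(PP/S)   >
        [0,1] "built" : (S/(PP/S))/PP
        [1,3] PP   >
          [1,2] "the" : PP/N
          [2,3] "song" : N
      [3,4] "cat" : PP/S
    [4,6] (S/N)\S   <
      [4,5] "river" : PP
      [5,6] "map" : ((S/N)\S)\PP
  [6,7] "gave" : N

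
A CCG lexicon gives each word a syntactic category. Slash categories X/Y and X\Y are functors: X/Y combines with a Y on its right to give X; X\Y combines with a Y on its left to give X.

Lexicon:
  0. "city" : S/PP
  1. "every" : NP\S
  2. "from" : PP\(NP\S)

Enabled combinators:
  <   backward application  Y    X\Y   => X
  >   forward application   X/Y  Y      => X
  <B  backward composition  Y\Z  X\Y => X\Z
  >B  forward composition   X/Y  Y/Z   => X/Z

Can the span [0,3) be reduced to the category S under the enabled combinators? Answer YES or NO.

YES

[0,3] S   >
  [0,1] "city" : S/PP
  [1,3] PP   <
    [1,2] "every" : NP\S
    [2,3] "from" : PP\(NP\S)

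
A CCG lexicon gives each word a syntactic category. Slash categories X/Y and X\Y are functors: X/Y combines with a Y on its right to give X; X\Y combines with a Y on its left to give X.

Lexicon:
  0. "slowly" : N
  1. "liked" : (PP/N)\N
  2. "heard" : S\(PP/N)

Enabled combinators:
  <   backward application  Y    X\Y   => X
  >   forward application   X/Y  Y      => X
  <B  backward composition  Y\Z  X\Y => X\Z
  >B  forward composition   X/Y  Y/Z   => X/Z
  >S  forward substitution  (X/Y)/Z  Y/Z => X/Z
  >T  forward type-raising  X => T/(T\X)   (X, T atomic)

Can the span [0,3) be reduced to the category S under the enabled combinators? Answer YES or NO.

YES

[0,3] S   <
  [0,2] PP/N   <
    [0,1] "slowly" : N
    [1,2] "liked" : (PP/N)\N
  [2,3] "heard" : S\(PP/N)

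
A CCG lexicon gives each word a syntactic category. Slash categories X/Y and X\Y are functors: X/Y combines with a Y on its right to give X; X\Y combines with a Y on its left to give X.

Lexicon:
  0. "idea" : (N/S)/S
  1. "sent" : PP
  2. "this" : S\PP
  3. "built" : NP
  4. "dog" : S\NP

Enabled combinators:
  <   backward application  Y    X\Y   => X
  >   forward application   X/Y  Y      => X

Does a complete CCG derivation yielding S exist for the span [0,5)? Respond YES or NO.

NO

(N/S)/S PP S\PP NP S\NP
CKY chart[0,5] = {N}; S ∉ chart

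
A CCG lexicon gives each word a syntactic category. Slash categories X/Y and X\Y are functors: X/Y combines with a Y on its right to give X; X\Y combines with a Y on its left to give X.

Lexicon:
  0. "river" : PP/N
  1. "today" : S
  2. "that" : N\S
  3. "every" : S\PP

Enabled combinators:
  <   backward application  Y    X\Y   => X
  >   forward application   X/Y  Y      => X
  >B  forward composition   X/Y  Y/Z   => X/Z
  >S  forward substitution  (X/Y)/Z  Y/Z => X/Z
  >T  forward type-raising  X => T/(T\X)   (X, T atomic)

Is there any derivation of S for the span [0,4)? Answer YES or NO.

[0,4] S   <
  [0,3] PP   >
    [0,1] "river" : PP/N
    [1,3] N   >
      [1,2] N/(N\S)   >T
        [1,2] "today" : S
      [2,3] "that" : N\S
  [3,4] "every" : S\PP

YES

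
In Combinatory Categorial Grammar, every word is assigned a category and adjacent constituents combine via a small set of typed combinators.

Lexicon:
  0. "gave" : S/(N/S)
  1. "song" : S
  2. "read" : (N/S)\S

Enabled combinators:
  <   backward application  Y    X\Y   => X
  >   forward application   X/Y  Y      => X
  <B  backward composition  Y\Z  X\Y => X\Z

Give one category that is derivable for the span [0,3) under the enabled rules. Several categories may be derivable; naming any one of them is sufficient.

[0,3] S   >
  [0,1] "gave" : S/(N/S)
  [1,3] N/S   <
    [1,2] "song" : S
    [2,3] "read" : (N/S)\S

S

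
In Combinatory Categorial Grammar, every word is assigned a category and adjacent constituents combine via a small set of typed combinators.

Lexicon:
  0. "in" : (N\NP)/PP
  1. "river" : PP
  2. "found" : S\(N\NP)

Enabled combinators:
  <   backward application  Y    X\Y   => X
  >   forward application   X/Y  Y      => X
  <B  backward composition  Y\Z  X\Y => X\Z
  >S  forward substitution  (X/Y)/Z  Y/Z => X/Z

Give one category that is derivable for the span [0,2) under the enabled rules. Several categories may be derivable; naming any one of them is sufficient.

[0,3] S   <
  [0,2] N\NP   >
    [0,1] "in" : (N\NP)/PP
    [1,2] "river" : PP
  [2,3] "found" : S\(N\NP)

N\NP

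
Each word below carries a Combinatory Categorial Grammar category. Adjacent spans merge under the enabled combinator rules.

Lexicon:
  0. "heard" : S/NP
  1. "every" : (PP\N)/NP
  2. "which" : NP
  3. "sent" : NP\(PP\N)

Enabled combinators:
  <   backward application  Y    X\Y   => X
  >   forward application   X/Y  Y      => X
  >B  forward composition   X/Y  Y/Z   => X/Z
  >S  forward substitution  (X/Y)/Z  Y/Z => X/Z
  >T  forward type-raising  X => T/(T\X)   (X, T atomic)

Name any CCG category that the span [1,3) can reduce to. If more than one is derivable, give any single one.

PP\N

[0,4] S   >
  [0,1] "heard" : S/NP
  [1,4] NP   <
    [1,3] PP\N   >
      [1,2] "every" : (PP\N)/NP
      [2,3] "which" : NP
    [3,4] "sent" : NP\(PP\N)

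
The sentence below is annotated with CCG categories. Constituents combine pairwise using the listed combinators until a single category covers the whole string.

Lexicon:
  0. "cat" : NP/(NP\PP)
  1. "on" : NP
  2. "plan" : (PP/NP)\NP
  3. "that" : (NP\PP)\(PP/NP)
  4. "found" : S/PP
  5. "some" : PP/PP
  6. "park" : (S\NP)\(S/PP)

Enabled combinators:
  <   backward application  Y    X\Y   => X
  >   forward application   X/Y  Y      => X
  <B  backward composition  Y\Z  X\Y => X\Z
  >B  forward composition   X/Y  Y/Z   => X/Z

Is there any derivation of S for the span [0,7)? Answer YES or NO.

[0,7] S   <
  [0,4] NP   >
    [0,1] "cat" : NP/(NP\PP)
    [1,4] NP\PP   <
      [1,3] PP/NP   <
        [1,2] "on" : NP
        [2,3] "plan" : (PP/NP)\NP
      [3,4] "that" : (NP\PP)\(PP/NP)
  [4,7] S\NP   <
    [4,6] S/PP   >B
      [4,5] "found" : S/PP
      [5,6] "some" : PP/PP
    [6,7] "park" : (S\NP)\(S/PP)

YES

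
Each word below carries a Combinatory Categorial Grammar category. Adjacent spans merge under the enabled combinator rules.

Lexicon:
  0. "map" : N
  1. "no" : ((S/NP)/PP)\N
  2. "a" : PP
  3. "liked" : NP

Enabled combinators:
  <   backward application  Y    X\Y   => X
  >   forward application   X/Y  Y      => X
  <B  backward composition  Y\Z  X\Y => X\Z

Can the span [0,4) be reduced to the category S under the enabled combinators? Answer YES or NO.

YES

[0,4] S   >
  [0,3] S/NP   >
    [0,2] (S/NP)/PP   <
      [0,1] "map" : N
      [1,2] "no" : ((S/NP)/PP)\N
    [2,3] "a" : PP
  [3,4] "liked" : NP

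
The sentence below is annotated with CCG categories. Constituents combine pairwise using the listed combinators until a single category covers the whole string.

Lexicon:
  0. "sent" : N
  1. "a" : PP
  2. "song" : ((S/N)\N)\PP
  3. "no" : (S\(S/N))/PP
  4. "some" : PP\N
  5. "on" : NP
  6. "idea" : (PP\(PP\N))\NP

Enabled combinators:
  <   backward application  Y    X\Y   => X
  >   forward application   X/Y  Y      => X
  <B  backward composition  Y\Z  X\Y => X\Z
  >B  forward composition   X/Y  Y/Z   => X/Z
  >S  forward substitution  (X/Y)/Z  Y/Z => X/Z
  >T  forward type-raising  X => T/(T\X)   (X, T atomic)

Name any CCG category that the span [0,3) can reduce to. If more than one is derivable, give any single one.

[0,7] S   <
  [0,3] S/N   <
    [0,1] "sent" : N
    [1,3] (S/N)\N   <
      [1,2] "a" : PP
      [2,3] "song" : ((S/N)\N)\PP
  [3,7] S\(S/N)   >
    [3,4] "no" : (S\(S/N))/PP
    [4,7] PP   <
      [4,5] "some" : PP\N
      [5,7] PP\(PP\N)   <
        [5,6] "on" : NP
        [6,7] "idea" : (PP\(PP\N))\NP

S/N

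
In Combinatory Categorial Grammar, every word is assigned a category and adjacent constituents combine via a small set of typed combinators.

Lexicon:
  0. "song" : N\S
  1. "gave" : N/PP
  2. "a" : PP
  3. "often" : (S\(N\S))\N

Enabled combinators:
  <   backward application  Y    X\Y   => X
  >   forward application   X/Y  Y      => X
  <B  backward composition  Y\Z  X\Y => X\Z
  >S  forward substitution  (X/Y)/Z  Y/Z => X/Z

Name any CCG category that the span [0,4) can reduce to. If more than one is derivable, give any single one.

[0,4] S   <
  [0,1] "song" : N\S
  [1,4] S\(N\S)   <
    [1,3] N   >
      [1,2] "gave" : N/PP
      [2,3] "a" : PP
    [3,4] "often" : (S\(N\S))\N

S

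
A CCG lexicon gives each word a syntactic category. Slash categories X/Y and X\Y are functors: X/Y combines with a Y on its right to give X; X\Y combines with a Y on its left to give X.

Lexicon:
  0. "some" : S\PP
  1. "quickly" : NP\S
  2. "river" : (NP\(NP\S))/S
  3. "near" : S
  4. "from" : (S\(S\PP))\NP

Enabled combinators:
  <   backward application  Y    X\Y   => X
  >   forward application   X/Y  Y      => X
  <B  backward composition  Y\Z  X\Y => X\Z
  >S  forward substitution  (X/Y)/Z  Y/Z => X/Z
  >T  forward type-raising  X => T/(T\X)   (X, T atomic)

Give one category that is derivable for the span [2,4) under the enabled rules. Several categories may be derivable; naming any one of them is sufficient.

NP\(NP\S)

[0,5] S   <
  [0,1] "some" : S\PP
  [1,5] S\(S\PP)   <
    [1,4] NP   <
      [1,2] "quickly" : NP\S
      [2,4] NP\(NP\S)   >
        [2,3] "river" : (NP\(NP\S))/S
        [3,4] "near" : S
    [4,5] "from" : (S\(S\PP))\NP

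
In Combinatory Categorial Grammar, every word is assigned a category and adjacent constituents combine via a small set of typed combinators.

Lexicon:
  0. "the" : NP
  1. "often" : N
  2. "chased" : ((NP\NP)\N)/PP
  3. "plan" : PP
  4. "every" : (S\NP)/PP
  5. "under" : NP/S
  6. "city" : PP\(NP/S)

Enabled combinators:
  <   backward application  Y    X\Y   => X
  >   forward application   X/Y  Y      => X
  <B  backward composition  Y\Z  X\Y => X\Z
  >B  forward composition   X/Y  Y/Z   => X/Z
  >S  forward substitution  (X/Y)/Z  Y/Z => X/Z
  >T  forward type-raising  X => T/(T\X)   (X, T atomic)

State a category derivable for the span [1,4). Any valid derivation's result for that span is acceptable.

NP\NP

[0,7] S   >
  [0,1] S/(S\NP)   >T
    [0,1] "the" : NP
  [1,7] S\NP   <B
    [1,4] NP\NP   <
      [1,2] "often" : N
      [2,4] (NP\NP)\N   >
        [2,3] "chased" : ((NP\NP)\N)/PP
        [3,4] "plan" : PP
    [4,7] S\NP   >
      [4,5] "every" : (S\NP)/PP
      [5,7] PP   <
        [5,6] "under" : NP/S
        [6,7] "city" : PP\(NP/S)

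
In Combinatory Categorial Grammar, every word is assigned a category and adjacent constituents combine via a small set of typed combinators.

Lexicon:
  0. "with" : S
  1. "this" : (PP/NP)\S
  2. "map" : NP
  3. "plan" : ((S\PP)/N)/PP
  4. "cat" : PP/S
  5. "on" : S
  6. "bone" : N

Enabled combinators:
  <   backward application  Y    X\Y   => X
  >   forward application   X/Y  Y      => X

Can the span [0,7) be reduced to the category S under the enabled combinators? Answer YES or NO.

YES

[0,7] S   <
  [0,3] PP   >
    [0,2] PP/NP   <
      [0,1] "with" : S
      [1,2] "this" : (PP/NP)\S
    [2,3] "map" : NP
  [3,7] S\PP   >
    [3,6] (S\PP)/N   >
      [3,4] "plan" : ((S\PP)/N)/PP
      [4,6] PP   >
        [4,5] "cat" : PP/S
        [5,6] "on" : S
    [6,7] "bone" : N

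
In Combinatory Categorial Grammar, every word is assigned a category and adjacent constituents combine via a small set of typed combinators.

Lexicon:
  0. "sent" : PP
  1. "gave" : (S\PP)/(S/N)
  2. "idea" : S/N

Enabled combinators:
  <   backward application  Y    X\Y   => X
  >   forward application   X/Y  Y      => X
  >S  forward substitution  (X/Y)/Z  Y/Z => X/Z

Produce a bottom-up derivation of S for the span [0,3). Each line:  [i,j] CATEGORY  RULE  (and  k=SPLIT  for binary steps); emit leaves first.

[0,1] PP  lex  "sent"
[1,2] (S\PP)/(S/N)  lex  "gave"
[2,3] S/N  lex  "idea"
[1,3] S\PP  >  k=2
[0,3] S  <  k=1

[0,3] S   <
  [0,1] "sent" : PP
  [1,3] S\PP   >
    [1,2] "gave" : (S\PP)/(S/N)
    [2,3] "idea" : S/N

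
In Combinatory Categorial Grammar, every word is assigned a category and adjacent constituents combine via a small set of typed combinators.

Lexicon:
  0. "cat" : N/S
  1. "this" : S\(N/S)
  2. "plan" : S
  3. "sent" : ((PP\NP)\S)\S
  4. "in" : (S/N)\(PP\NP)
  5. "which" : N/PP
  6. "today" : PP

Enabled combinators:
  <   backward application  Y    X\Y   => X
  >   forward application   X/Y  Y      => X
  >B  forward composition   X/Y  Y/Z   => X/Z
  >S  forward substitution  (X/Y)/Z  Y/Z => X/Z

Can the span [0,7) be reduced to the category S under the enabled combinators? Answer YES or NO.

YES

[0,7] S   >
  [0,5] S/N   <
    [0,4] PP\NP   <
      [0,2] S   <
        [0,1] "cat" : N/S
        [1,2] "this" : S\(N/S)
      [2,4] (PP\NP)\S   <
        [2,3] "plan" : S
        [3,4] "sent" : ((PP\NP)\S)\S
    [4,5] "in" : (S/N)\(PP\NP)
  [5,7] N   >
    [5,6] "which" : N/PP
    [6,7] "today" : PP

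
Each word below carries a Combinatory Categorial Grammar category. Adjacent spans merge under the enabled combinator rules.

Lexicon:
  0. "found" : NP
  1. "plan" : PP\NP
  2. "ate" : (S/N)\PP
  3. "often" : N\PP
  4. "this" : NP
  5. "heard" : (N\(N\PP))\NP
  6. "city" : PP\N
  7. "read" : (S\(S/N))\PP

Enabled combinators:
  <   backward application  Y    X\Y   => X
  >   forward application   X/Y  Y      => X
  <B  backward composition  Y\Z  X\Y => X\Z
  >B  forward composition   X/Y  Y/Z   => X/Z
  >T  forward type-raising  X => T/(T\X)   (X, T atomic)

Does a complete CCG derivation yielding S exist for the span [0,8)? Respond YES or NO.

[0,8] S   <
  [0,3] S/N   <
    [0,2] PP   <
      [0,1] "found" : NP
      [1,2] "plan" : PP\NP
    [2,3] "ate" : (S/N)\PP
  [3,8] S\(S/N)   <
    [3,7] PP   <
      [3,6] N   <
        [3,4] "often" : N\PP
        [4,6] N\(N\PP)   <
          [4,5] "this" : NP
          [5,6] "heard" : (N\(N\PP))\NP
      [6,7] "city" : PP\N
    [7,8] "read" : (S\(S/N))\PP

YES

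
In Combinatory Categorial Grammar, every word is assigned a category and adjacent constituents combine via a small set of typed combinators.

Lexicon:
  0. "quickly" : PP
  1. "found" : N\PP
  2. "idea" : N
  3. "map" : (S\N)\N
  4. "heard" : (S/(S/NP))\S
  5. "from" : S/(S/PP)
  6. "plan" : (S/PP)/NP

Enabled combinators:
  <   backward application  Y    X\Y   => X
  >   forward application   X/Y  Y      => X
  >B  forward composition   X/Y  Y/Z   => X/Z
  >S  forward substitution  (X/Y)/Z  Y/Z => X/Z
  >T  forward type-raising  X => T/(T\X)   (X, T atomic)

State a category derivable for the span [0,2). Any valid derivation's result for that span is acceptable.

[0,7] S   >
  [0,5] S/(S/NP)   <
    [0,4] S   <
      [0,2] N   <
        [0,1] "quickly" : PP
        [1,2] "found" : N\PP
      [2,4] S\N   <
        [2,3] "idea" : N
        [3,4] "map" : (S\N)\N
    [4,5] "heard" : (S/(S/NP))\S
  [5,7] S/NP   >B
    [5,6] "from" : S/(S/PP)
    [6,7] "plan" : (S/PP)/NP

N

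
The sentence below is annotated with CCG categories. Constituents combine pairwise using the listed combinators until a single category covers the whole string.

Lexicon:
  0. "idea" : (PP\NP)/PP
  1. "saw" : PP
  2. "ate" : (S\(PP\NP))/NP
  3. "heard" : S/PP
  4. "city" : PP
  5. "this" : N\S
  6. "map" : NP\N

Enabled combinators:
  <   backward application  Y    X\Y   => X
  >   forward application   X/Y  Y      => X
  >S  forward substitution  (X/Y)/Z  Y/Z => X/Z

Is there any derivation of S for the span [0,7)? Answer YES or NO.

YES

[0,7] S   <
  [0,2] PP\NP   >
    [0,1] "idea" : (PP\NP)/PP
    [1,2] "saw" : PP
  [2,7] S\(PP\NP)   >
    [2,3] "ate" : (S\(PP\NP))/NP
    [3,7] NP   <
      [3,6] N   <
        [3,5] S   >
          [3,4] "heard" : S/PP
          [4,5] "city" : PP
        [5,6] "this" : N\S
      [6,7] "map" : NP\N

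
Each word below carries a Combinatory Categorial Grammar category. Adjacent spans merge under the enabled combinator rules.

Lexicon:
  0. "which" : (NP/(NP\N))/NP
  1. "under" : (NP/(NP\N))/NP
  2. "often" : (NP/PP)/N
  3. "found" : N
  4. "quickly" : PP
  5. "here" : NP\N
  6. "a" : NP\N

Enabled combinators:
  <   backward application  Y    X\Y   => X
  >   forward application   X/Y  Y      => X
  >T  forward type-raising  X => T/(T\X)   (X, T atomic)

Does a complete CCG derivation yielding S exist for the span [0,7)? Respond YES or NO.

NO

(NP/(NP\N))/NP (NP/(NP\N))/NP (NP/PP)/N N PP NP\N NP\N
CKY chart[0,7] = {N/(N\NP), NP, NP/(NP\NP), PP/(PP\NP), S/(S\NP)}; S ∉ chart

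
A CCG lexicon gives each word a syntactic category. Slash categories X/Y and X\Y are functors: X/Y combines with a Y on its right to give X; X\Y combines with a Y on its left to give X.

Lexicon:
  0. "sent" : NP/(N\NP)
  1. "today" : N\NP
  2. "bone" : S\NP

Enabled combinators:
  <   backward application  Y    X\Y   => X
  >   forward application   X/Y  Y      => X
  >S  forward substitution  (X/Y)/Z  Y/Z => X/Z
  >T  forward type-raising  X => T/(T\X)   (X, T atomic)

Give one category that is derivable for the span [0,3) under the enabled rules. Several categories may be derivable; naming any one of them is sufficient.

[0,3] S   <
  [0,2] NP   >
    [0,1] "sent" : NP/(N\NP)
    [1,2] "today" : N\NP
  [2,3] "bone" : S\NP

S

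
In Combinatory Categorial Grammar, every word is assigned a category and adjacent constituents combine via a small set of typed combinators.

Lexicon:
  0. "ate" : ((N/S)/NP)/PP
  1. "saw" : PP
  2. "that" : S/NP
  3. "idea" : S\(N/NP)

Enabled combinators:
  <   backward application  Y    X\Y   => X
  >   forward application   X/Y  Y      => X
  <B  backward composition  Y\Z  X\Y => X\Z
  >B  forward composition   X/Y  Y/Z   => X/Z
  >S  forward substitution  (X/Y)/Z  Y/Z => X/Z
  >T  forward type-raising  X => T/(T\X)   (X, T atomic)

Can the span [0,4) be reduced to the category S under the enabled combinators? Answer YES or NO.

YES

[0,4] S   <
  [0,3] N/NP   >S
    [0,2] (N/S)/NP   >
      [0,1] "ate" : ((N/S)/NP)/PP
      [1,2] "saw" : PP
    [2,3] "that" : S/NP
  [3,4] "idea" : S\(N/NP)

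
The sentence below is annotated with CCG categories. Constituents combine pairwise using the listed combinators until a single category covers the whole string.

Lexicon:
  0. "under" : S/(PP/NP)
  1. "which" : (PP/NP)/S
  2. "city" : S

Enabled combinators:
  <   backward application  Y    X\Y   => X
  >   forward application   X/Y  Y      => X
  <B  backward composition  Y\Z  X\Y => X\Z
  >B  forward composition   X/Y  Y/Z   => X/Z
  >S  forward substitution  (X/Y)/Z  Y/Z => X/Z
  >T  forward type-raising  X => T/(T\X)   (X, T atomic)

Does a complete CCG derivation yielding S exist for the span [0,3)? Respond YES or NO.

YES

[0,3] S   >
  [0,1] "under" : S/(PP/NP)
  [1,3] PP/NP   >
    [1,2] "which" : (PP/NP)/S
    [2,3] "city" : S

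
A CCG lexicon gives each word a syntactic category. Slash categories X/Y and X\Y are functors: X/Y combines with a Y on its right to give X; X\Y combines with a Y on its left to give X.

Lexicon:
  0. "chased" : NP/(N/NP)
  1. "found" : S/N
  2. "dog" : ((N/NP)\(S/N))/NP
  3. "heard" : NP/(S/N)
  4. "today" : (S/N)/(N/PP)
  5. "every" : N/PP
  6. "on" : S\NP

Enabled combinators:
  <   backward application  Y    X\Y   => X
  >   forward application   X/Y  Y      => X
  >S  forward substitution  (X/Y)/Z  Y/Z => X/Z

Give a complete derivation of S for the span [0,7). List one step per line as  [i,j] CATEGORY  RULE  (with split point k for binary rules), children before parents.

[0,7] S   <
  [0,6] NP   >
    [0,1] "chased" : NP/(N/NP)
    [1,6] N/NP   <
      [1,2] "found" : S/N
      [2,6] (N/NP)\(S/N)   >
        [2,3] "dog" : ((N/NP)\(S/N))/NP
        [3,6] NP   >
          [3,4] "heard" : NP/(S/N)
          [4,6] S/N   >
            [4,5] "today" : (S/N)/(N/PP)
            [5,6] "every" : N/PP
  [6,7] "on" : S\NP

[0,1] NP/(N/NP)  lex  "chased"
[1,2] S/N  lex  "found"
[2,3] ((N/NP)\(S/N))/NP  lex  "dog"
[3,4] NP/(S/N)  lex  "heard"
[4,5] (S/N)/(N/PP)  lex  "today"
[5,6] N/PP  lex  "every"
[4,6] S/N  >  k=5
[3,6] NP  >  k=4
[2,6] (N/NP)\(S/N)  >  k=3
[1,6] N/NP  <  k=2
[0,6] NP  >  k=1
[6,7] S\NP  lex  "on"
[0,7] S  <  k=6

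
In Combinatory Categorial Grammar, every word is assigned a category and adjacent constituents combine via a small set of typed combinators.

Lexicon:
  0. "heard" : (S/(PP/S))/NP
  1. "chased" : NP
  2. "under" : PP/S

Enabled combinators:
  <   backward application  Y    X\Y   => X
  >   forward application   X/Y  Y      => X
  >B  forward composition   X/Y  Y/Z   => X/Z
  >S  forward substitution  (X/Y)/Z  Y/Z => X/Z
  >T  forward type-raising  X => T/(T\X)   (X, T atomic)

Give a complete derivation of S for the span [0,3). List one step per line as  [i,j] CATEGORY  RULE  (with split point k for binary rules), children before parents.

[0,3] S   >
  [0,2] S/(PP/S)   >
    [0,1] "heard" : (S/(PP/S))/NP
    [1,2] "chased" : NP
  [2,3] "under" : PP/S

[0,1] (S/(PP/S))/NP  lex  "heard"
[1,2] NP  lex  "chased"
[0,2] S/(PP/S)  >  k=1
[2,3] PP/S  lex  "under"
[0,3] S  >  k=2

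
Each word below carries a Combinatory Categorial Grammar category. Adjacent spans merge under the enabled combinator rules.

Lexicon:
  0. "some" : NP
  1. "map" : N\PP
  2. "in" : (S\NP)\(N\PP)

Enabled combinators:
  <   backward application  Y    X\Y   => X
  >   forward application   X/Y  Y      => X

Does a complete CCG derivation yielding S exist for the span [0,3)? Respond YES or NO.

YES

[0,3] S   <
  [0,1] "some" : NP
  [1,3] S\NP   <
    [1,2] "map" : N\PP
    [2,3] "in" : (S\NP)\(N\PP)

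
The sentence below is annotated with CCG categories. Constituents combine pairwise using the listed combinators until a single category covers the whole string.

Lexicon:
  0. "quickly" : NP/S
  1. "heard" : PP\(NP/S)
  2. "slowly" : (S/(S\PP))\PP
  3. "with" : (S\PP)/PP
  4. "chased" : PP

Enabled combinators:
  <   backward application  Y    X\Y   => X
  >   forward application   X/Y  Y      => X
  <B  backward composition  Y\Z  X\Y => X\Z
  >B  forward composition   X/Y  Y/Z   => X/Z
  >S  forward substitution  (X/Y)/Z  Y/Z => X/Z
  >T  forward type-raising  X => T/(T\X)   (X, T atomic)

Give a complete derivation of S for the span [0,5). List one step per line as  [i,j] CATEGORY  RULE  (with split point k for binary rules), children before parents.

[0,1] NP/S  lex  "quickly"
[1,2] PP\(NP/S)  lex  "heard"
[0,2] PP  <  k=1
[2,3] (S/(S\PP))\PP  lex  "slowly"
[0,3] S/(S\PP)  <  k=2
[3,4] (S\PP)/PP  lex  "with"
[4,5] PP  lex  "chased"
[3,5] S\PP  >  k=4
[0,5] S  >  k=3

[0,5] S   >
  [0,3] S/(S\PP)   <
    [0,2] PP   <
      [0,1] "quickly" : NP/S
      [1,2] "heard" : PP\(NP/S)
    [2,3] "slowly" : (S/(S\PP))\PP
  [3,5] S\PP   >
    [3,4] "with" : (S\PP)/PP
    [4,5] "chased" : PP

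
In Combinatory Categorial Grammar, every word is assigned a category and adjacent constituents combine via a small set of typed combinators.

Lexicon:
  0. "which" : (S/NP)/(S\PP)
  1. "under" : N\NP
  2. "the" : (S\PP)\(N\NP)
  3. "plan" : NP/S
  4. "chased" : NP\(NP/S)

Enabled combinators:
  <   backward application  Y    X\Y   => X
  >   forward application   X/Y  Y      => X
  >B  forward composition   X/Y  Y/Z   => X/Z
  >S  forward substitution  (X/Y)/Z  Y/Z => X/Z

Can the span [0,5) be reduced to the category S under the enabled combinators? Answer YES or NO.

[0,5] S   >
  [0,3] S/NP   >
    [0,1] "which" : (S/NP)/(S\PP)
    [1,3] S\PP   <
      [1,2] "under" : N\NP
      [2,3] "the" : (S\PP)\(N\NP)
  [3,5] NP   <
    [3,4] "plan" : NP/S
    [4,5] "chased" : NP\(NP/S)

YES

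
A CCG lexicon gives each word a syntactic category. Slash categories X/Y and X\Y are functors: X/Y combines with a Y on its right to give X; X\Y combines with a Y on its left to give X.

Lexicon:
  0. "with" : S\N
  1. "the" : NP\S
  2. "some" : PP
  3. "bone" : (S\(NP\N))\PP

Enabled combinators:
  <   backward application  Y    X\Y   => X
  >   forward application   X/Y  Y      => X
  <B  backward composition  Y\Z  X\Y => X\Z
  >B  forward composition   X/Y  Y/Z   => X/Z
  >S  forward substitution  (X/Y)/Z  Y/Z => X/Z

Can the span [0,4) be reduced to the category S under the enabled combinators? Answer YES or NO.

[0,4] S   <
  [0,2] NP\N   <B
    [0,1] "with" : S\N
    [1,2] "the" : NP\S
  [2,4] S\(NP\N)   <
    [2,3] "some" : PP
    [3,4] "bone" : (S\(NP\N))\PP

YES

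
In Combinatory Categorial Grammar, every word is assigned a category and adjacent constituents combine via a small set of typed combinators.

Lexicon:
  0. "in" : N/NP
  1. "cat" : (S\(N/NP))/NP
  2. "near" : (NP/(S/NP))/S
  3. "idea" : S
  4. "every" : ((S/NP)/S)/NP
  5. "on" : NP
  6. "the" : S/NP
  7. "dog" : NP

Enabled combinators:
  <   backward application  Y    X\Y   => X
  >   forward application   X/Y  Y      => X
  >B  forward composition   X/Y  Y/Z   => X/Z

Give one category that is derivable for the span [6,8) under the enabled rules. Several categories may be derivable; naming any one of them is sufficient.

[0,8] S   <
  [0,1] "in" : N/NP
  [1,8] S\(N/NP)   >
    [1,2] "cat" : (S\(N/NP))/NP
    [2,8] NP   >
      [2,4] NP/(S/NP)   >
        [2,3] "near" : (NP/(S/NP))/S
        [3,4] "idea" : S
      [4,8] S/NP   >
        [4,6] (S/NP)/S   >
          [4,5] "every" : ((S/NP)/S)/NP
          [5,6] "on" : NP
        [6,8] S   >
          [6,7] "the" : S/NP
          [7,8] "dog" : NP

S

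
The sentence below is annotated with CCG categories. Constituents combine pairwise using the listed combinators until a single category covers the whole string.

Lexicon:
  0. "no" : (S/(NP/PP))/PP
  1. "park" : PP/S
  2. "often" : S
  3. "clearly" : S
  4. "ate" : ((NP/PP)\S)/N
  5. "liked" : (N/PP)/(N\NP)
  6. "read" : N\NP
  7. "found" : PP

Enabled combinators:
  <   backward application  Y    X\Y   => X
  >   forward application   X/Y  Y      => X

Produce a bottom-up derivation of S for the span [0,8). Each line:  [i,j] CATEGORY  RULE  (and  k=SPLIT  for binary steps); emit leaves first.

[0,8] S   >
  [0,3] S/(NP/PP)   >
    [0,1] "no" : (S/(NP/PP))/PP
    [1,3] PP   >
      [1,2] "park" : PP/S
      [2,3] "often" : S
  [3,8] NP/PP   <
    [3,4] "clearly" : S
    [4,8] (NP/PP)\S   >
      [4,5] "ate" : ((NP/PP)\S)/N
      [5,8] N   >
        [5,7] N/PP   >
          [5,6] "liked" : (N/PP)/(N\NP)
          [6,7] "read" : N\NP
        [7,8] "found" : PP

[0,1] (S/(NP/PP))/PP  lex  "no"
[1,2] PP/S  lex  "park"
[2,3] S  lex  "often"
[1,3] PP  >  k=2
[0,3] S/(NP/PP)  >  k=1
[3,4] S  lex  "clearly"
[4,5] ((NP/PP)\S)/N  lex  "ate"
[5,6] (N/PP)/(N\NP)  lex  "liked"
[6,7] N\NP  lex  "read"
[5,7] N/PP  >  k=6
[7,8] PP  lex  "found"
[5,8] N  >  k=7
[4,8] (NP/PP)\S  >  k=5
[3,8] NP/PP  <  k=4
[0,8] S  >  k=3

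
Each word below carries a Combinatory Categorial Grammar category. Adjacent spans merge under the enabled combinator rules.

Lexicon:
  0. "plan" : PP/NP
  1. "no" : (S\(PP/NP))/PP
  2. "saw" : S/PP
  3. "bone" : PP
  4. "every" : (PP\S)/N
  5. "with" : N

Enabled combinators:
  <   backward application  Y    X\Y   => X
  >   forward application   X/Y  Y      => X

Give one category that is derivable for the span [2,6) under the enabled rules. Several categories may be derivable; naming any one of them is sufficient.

[0,6] S   <
  [0,1] "plan" : PP/NP
  [1,6] S\(PP/NP)   >
    [1,2] "no" : (S\(PP/NP))/PP
    [2,6] PP   <
      [2,4] S   >
        [2,3] "saw" : S/PP
        [3,4] "bone" : PP
      [4,6] PP\S   >
        [4,5] "every" : (PP\S)/N
        [5,6] "with" : N

PP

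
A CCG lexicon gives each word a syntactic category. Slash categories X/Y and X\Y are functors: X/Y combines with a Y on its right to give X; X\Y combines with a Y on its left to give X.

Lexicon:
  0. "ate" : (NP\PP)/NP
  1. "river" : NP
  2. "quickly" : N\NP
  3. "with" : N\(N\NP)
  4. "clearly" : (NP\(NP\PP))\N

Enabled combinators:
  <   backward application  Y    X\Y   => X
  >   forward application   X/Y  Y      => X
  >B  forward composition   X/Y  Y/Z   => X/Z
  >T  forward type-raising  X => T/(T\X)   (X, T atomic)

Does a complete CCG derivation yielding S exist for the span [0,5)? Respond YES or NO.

NO

(NP\PP)/NP NP N\NP N\(N\NP) (NP\(NP\PP))\N
CKY chart[0,5] = {N/(N\NP), NP, NP/(NP\NP), PP/(PP\NP), S/(S\NP)}; S ∉ chart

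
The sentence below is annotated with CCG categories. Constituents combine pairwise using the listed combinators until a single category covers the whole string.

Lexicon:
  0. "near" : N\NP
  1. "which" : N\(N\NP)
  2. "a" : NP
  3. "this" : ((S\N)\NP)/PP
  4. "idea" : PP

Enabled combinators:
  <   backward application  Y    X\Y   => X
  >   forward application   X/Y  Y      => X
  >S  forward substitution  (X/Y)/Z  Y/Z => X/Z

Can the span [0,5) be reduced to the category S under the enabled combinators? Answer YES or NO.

[0,5] S   <
  [0,2] N   <
    [0,1] "near" : N\NP
    [1,2] "which" : N\(N\NP)
  [2,5] S\N   <
    [2,3] "a" : NP
    [3,5] (S\N)\NP   >
      [3,4] "this" : ((S\N)\NP)/PP
      [4,5] "idea" : PP

YES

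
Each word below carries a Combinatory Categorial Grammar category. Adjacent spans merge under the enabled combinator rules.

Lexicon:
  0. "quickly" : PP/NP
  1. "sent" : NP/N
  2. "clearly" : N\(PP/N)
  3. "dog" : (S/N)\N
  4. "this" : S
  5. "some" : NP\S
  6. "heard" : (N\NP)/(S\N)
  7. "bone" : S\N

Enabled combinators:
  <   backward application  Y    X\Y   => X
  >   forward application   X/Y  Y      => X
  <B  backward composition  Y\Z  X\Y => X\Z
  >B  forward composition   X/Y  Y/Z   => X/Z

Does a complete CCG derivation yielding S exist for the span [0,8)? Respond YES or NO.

YES

[0,8] S   >
  [0,4] S/N   <
    [0,3] N   <
      [0,2] PP/N   >B
        [0,1] "quickly" : PP/NP
        [1,2] "sent" : NP/N
      [2,3] "clearly" : N\(PP/N)
    [3,4] "dog" : (S/N)\N
  [4,8] N   <
    [4,6] NP   <
      [4,5] "this" : S
      [5,6] "some" : NP\S
    [6,8] N\NP   >
      [6,7] "heard" : (N\NP)/(S\N)
      [7,8] "bone" : S\N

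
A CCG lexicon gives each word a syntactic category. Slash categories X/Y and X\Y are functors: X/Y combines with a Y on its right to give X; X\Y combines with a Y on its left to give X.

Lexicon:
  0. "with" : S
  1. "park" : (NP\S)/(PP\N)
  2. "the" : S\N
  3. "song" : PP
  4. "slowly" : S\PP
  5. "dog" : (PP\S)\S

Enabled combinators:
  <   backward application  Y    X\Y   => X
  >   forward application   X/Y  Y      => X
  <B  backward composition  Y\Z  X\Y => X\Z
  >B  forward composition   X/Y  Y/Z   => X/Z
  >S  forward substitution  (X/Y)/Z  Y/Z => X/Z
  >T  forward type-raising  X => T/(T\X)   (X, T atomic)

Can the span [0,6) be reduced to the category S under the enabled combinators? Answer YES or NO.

S (NP\S)/(PP\N) S\N PP S\PP (PP\S)\S
CKY chart[0,6] = {N/(N\NP), NP, NP/(NP\NP), PP/(PP\NP), S/(S\NP)}; S ∉ chart

NO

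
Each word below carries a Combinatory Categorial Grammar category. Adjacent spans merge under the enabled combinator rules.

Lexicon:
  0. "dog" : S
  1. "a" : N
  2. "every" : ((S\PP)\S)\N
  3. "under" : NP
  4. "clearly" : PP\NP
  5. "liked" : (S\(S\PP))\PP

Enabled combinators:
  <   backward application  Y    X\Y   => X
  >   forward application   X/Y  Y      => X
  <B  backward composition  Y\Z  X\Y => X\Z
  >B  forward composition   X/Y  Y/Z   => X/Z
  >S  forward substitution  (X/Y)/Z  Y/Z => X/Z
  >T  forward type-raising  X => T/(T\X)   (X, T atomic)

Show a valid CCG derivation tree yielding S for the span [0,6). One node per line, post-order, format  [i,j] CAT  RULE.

[0,6] S   <
  [0,3] S\PP   <
    [0,1] "dog" : S
    [1,3] (S\PP)\S   <
      [1,2] "a" : N
      [2,3] "every" : ((S\PP)\S)\N
  [3,6] S\(S\PP)   <
    [3,5] PP   <
      [3,4] "under" : NP
      [4,5] "clearly" : PP\NP
    [5,6] "liked" : (S\(S\PP))\PP

[0,1] S  lex  "dog"
[1,2] N  lex  "a"
[2,3] ((S\PP)\S)\N  lex  "every"
[1,3] (S\PP)\S  <  k=2
[0,3] S\PP  <  k=1
[3,4] NP  lex  "under"
[4,5] PP\NP  lex  "clearly"
[3,5] PP  <  k=4
[5,6] (S\(S\PP))\PP  lex  "liked"
[3,6] S\(S\PP)  <  k=5
[0,6] S  <  k=3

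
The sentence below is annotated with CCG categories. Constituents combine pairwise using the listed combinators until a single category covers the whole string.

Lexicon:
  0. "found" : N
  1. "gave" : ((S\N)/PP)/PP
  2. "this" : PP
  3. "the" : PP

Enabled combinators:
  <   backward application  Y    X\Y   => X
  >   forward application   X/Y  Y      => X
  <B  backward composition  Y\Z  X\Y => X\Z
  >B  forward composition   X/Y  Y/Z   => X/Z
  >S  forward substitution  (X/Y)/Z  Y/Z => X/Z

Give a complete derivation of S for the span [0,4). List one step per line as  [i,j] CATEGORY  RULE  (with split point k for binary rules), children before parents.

[0,4] S   <
  [0,1] "found" : N
  [1,4] S\N   >
    [1,3] (S\N)/PP   >
      [1,2] "gave" : ((S\N)/PP)/PP
      [2,3] "this" : PP
    [3,4] "the" : PP

[0,1] N  lex  "found"
[1,2] ((S\N)/PP)/PP  lex  "gave"
[2,3] PP  lex  "this"
[1,3] (S\N)/PP  >  k=2
[3,4] PP  lex  "the"
[1,4] S\N  >  k=3
[0,4] S  <  k=1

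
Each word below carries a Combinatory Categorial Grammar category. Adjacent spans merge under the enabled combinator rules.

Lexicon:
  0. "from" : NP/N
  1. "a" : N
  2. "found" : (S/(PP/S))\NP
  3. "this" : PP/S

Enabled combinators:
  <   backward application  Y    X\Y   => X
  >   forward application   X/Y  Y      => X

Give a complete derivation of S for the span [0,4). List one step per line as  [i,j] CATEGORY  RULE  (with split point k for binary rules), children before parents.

[0,4] S   >
  [0,3] S/(PP/S)   <
    [0,2] NP   >
      [0,1] "from" : NP/N
      [1,2] "a" : N
    [2,3] "found" : (S/(PP/S))\NP
  [3,4] "this" : PP/S

[0,1] NP/N  lex  "from"
[1,2] N  lex  "a"
[0,2] NP  >  k=1
[2,3] (S/(PP/S))\NP  lex  "found"
[0,3] S/(PP/S)  <  k=2
[3,4] PP/S  lex  "this"
[0,4] S  >  k=3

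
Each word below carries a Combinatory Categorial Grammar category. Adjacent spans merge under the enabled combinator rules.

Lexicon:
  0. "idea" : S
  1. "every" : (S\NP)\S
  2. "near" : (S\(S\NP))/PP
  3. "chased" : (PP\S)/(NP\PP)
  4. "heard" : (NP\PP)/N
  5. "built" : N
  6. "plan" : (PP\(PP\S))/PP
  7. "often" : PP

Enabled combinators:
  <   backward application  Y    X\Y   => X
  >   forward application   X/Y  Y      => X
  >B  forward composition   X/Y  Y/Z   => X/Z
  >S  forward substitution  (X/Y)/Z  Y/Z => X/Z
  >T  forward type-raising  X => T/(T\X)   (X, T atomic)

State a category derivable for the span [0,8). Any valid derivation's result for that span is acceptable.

S

[0,8] S   <
  [0,2] S\NP   <
    [0,1] "idea" : S
    [1,2] "every" : (S\NP)\S
  [2,8] S\(S\NP)   >
    [2,3] "near" : (S\(S\NP))/PP
    [3,8] PP   <
      [3,6] PP\S   >
        [3,4] "chased" : (PP\S)/(NP\PP)
        [4,6] NP\PP   >
          [4,5] "heard" : (NP\PP)/N
          [5,6] "built" : N
      [6,8] PP\(PP\S)   >
        [6,7] "plan" : (PP\(PP\S))/PP
        [7,8] "often" : PP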